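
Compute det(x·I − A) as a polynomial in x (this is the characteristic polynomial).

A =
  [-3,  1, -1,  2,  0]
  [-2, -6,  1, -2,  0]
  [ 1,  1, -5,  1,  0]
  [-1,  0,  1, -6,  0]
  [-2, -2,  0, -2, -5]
x^5 + 25*x^4 + 250*x^3 + 1250*x^2 + 3125*x + 3125

Expanding det(x·I − A) (e.g. by cofactor expansion or by noting that A is similar to its Jordan form J, which has the same characteristic polynomial as A) gives
  χ_A(x) = x^5 + 25*x^4 + 250*x^3 + 1250*x^2 + 3125*x + 3125
which factors as (x + 5)^5. The eigenvalues (with algebraic multiplicities) are λ = -5 with multiplicity 5.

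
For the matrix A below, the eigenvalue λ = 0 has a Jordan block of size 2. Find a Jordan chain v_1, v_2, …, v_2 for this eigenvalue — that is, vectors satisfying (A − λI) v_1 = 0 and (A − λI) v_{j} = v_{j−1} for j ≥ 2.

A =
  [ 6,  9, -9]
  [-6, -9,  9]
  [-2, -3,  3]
A Jordan chain for λ = 0 of length 2:
v_1 = (6, -6, -2)ᵀ
v_2 = (1, 0, 0)ᵀ

Let N = A − (0)·I. We want v_2 with N^2 v_2 = 0 but N^1 v_2 ≠ 0; then v_{j-1} := N · v_j for j = 2, …, 2.

Pick v_2 = (1, 0, 0)ᵀ.
Then v_1 = N · v_2 = (6, -6, -2)ᵀ.

Sanity check: (A − (0)·I) v_1 = (0, 0, 0)ᵀ = 0. ✓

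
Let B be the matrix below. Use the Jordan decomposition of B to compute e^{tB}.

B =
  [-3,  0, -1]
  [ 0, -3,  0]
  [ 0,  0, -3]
e^{tB} =
  [exp(-3*t), 0, -t*exp(-3*t)]
  [0, exp(-3*t), 0]
  [0, 0, exp(-3*t)]

Strategy: write B = P · J · P⁻¹ where J is a Jordan canonical form, so e^{tB} = P · e^{tJ} · P⁻¹, and e^{tJ} can be computed block-by-block.

B has Jordan form
J =
  [-3,  1,  0]
  [ 0, -3,  0]
  [ 0,  0, -3]
(up to reordering of blocks).

Per-block formulas:
  For a 1×1 block at λ = -3: exp(t · [-3]) = [e^(-3t)].
  For a 2×2 Jordan block J_2(-3): exp(t · J_2(-3)) = e^(-3t)·(I + t·N), where N is the 2×2 nilpotent shift.

After assembling e^{tJ} and conjugating by P, we get:

e^{tB} =
  [exp(-3*t), 0, -t*exp(-3*t)]
  [0, exp(-3*t), 0]
  [0, 0, exp(-3*t)]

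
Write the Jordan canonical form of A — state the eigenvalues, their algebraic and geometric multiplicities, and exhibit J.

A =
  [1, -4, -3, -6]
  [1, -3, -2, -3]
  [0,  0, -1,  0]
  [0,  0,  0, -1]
J_3(-1) ⊕ J_1(-1)

The characteristic polynomial is
  det(x·I − A) = x^4 + 4*x^3 + 6*x^2 + 4*x + 1 = (x + 1)^4

Eigenvalues and multiplicities (the geometric multiplicity of λ is n − rank(A − λI), which equals the number of Jordan blocks for λ):
  λ = -1: algebraic multiplicity = 4, geometric multiplicity = 2

Determining the block sizes for each eigenvalue:
  λ = -1: with am = 4 and gm = 2, the partition is not yet determined (e.g. several partitions of 4 into 2 parts exist). Let N = A − (-1)·I. Computing rank(N^1) = 2, rank(N^2) = 1, rank(N^3) = 0; the number of blocks of size ≥ j is rank(N^{j−1}) − rank(N^j), giving [2, 1, 1]. So we have 1 block(s) of size 3, 1 block(s) of size 1 → block sizes [3, 1]

Assembling the blocks gives a Jordan form
J =
  [-1,  1,  0,  0]
  [ 0, -1,  1,  0]
  [ 0,  0, -1,  0]
  [ 0,  0,  0, -1]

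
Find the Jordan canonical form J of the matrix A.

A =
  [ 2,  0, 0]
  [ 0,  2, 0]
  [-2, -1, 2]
J_2(2) ⊕ J_1(2)

The characteristic polynomial is
  det(x·I − A) = x^3 - 6*x^2 + 12*x - 8 = (x - 2)^3

Eigenvalues and multiplicities (the geometric multiplicity of λ is n − rank(A − λI), which equals the number of Jordan blocks for λ):
  λ = 2: algebraic multiplicity = 3, geometric multiplicity = 2

Determining the block sizes for each eigenvalue:
  λ = 2: 2 blocks summing to 3 forces exactly one block of size 2 and the rest size 1 → block sizes [2, 1]

Assembling the blocks gives a Jordan form
J =
  [2, 1, 0]
  [0, 2, 0]
  [0, 0, 2]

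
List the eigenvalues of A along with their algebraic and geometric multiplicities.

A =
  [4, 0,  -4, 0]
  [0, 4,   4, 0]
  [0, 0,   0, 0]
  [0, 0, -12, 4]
λ = 0: alg = 1, geom = 1; λ = 4: alg = 3, geom = 3

Step 1 — factor the characteristic polynomial to read off the algebraic multiplicities:
  χ_A(x) = x*(x - 4)^3

Step 2 — compute geometric multiplicities via the rank-nullity identity g(λ) = n − rank(A − λI):
  rank(A − (0)·I) = 3, so dim ker(A − (0)·I) = n − 3 = 1
  rank(A − (4)·I) = 1, so dim ker(A − (4)·I) = n − 1 = 3

Summary:
  λ = 0: algebraic multiplicity = 1, geometric multiplicity = 1
  λ = 4: algebraic multiplicity = 3, geometric multiplicity = 3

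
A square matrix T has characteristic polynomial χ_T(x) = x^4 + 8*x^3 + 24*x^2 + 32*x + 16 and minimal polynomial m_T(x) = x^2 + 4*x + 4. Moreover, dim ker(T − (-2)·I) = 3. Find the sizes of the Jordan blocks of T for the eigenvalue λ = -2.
Block sizes for λ = -2: [2, 1, 1]

Step 1 — from the characteristic polynomial, algebraic multiplicity of λ = -2 is 4. From dim ker(T − (-2)·I) = 3, there are exactly 3 Jordan blocks for λ = -2.
Step 2 — from the minimal polynomial, the factor (x + 2)^2 tells us the largest block for λ = -2 has size 2.
Step 3 — with total size 4, 3 blocks, and largest block 2, the block sizes (in nonincreasing order) are [2, 1, 1].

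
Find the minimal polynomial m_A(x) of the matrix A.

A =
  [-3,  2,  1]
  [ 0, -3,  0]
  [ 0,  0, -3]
x^2 + 6*x + 9

The characteristic polynomial is χ_A(x) = (x + 3)^3, so the eigenvalues are known. The minimal polynomial is
  m_A(x) = Π_λ (x − λ)^{k_λ}
where k_λ is the size of the *largest* Jordan block for λ (equivalently, the smallest k with (A − λI)^k v = 0 for every generalised eigenvector v of λ).

  λ = -3: largest Jordan block has size 2, contributing (x + 3)^2

So m_A(x) = (x + 3)^2 = x^2 + 6*x + 9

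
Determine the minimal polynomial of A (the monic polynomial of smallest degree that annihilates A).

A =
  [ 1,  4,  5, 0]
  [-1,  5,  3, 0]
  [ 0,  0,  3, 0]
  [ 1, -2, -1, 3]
x^3 - 9*x^2 + 27*x - 27

The characteristic polynomial is χ_A(x) = (x - 3)^4, so the eigenvalues are known. The minimal polynomial is
  m_A(x) = Π_λ (x − λ)^{k_λ}
where k_λ is the size of the *largest* Jordan block for λ (equivalently, the smallest k with (A − λI)^k v = 0 for every generalised eigenvector v of λ).

  λ = 3: largest Jordan block has size 3, contributing (x − 3)^3

So m_A(x) = (x - 3)^3 = x^3 - 9*x^2 + 27*x - 27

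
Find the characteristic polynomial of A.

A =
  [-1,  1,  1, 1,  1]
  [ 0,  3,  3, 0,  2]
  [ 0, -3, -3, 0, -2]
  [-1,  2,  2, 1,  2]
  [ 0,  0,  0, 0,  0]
x^5

Expanding det(x·I − A) (e.g. by cofactor expansion or by noting that A is similar to its Jordan form J, which has the same characteristic polynomial as A) gives
  χ_A(x) = x^5
which factors as x^5. The eigenvalues (with algebraic multiplicities) are λ = 0 with multiplicity 5.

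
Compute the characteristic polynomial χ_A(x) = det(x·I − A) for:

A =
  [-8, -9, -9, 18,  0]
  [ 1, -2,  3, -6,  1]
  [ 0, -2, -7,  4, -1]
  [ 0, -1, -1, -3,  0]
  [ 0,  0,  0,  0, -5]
x^5 + 25*x^4 + 250*x^3 + 1250*x^2 + 3125*x + 3125

Expanding det(x·I − A) (e.g. by cofactor expansion or by noting that A is similar to its Jordan form J, which has the same characteristic polynomial as A) gives
  χ_A(x) = x^5 + 25*x^4 + 250*x^3 + 1250*x^2 + 3125*x + 3125
which factors as (x + 5)^5. The eigenvalues (with algebraic multiplicities) are λ = -5 with multiplicity 5.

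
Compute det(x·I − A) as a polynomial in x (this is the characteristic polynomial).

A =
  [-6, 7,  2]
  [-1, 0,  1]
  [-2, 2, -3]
x^3 + 9*x^2 + 27*x + 27

Expanding det(x·I − A) (e.g. by cofactor expansion or by noting that A is similar to its Jordan form J, which has the same characteristic polynomial as A) gives
  χ_A(x) = x^3 + 9*x^2 + 27*x + 27
which factors as (x + 3)^3. The eigenvalues (with algebraic multiplicities) are λ = -3 with multiplicity 3.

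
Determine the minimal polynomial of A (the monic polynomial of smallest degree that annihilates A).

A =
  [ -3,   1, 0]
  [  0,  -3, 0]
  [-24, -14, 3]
x^3 + 3*x^2 - 9*x - 27

The characteristic polynomial is χ_A(x) = (x - 3)*(x + 3)^2, so the eigenvalues are known. The minimal polynomial is
  m_A(x) = Π_λ (x − λ)^{k_λ}
where k_λ is the size of the *largest* Jordan block for λ (equivalently, the smallest k with (A − λI)^k v = 0 for every generalised eigenvector v of λ).

  λ = -3: largest Jordan block has size 2, contributing (x + 3)^2
  λ = 3: largest Jordan block has size 1, contributing (x − 3)

So m_A(x) = (x - 3)*(x + 3)^2 = x^3 + 3*x^2 - 9*x - 27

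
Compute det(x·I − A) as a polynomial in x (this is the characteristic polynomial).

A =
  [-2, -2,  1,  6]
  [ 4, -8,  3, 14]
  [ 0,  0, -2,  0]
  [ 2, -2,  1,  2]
x^4 + 10*x^3 + 36*x^2 + 56*x + 32

Expanding det(x·I − A) (e.g. by cofactor expansion or by noting that A is similar to its Jordan form J, which has the same characteristic polynomial as A) gives
  χ_A(x) = x^4 + 10*x^3 + 36*x^2 + 56*x + 32
which factors as (x + 2)^3*(x + 4). The eigenvalues (with algebraic multiplicities) are λ = -4 with multiplicity 1, λ = -2 with multiplicity 3.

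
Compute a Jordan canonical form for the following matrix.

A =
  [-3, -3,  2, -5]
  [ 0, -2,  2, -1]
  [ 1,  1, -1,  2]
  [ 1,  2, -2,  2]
J_3(-1) ⊕ J_1(-1)

The characteristic polynomial is
  det(x·I − A) = x^4 + 4*x^3 + 6*x^2 + 4*x + 1 = (x + 1)^4

Eigenvalues and multiplicities (the geometric multiplicity of λ is n − rank(A − λI), which equals the number of Jordan blocks for λ):
  λ = -1: algebraic multiplicity = 4, geometric multiplicity = 2

Determining the block sizes for each eigenvalue:
  λ = -1: with am = 4 and gm = 2, the partition is not yet determined (e.g. several partitions of 4 into 2 parts exist). Let N = A − (-1)·I. Computing rank(N^1) = 2, rank(N^2) = 1, rank(N^3) = 0; the number of blocks of size ≥ j is rank(N^{j−1}) − rank(N^j), giving [2, 1, 1]. So we have 1 block(s) of size 3, 1 block(s) of size 1 → block sizes [3, 1]

Assembling the blocks gives a Jordan form
J =
  [-1,  1,  0,  0]
  [ 0, -1,  1,  0]
  [ 0,  0, -1,  0]
  [ 0,  0,  0, -1]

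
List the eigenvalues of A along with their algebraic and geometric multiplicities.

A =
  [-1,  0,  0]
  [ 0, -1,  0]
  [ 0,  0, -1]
λ = -1: alg = 3, geom = 3

Step 1 — factor the characteristic polynomial to read off the algebraic multiplicities:
  χ_A(x) = (x + 1)^3

Step 2 — compute geometric multiplicities via the rank-nullity identity g(λ) = n − rank(A − λI):
  rank(A − (-1)·I) = 0, so dim ker(A − (-1)·I) = n − 0 = 3

Summary:
  λ = -1: algebraic multiplicity = 3, geometric multiplicity = 3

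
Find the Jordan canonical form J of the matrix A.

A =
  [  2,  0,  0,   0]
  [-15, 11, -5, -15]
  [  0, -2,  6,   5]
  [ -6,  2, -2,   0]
J_1(2) ⊕ J_1(5) ⊕ J_2(6)

The characteristic polynomial is
  det(x·I − A) = x^4 - 19*x^3 + 130*x^2 - 372*x + 360 = (x - 6)^2*(x - 5)*(x - 2)

Eigenvalues and multiplicities (the geometric multiplicity of λ is n − rank(A − λI), which equals the number of Jordan blocks for λ):
  λ = 2: algebraic multiplicity = 1, geometric multiplicity = 1
  λ = 5: algebraic multiplicity = 1, geometric multiplicity = 1
  λ = 6: algebraic multiplicity = 2, geometric multiplicity = 1

Determining the block sizes for each eigenvalue:
  λ = 2: one block (gm = 1), so the single block has size am = 1 → block sizes [1]
  λ = 5: one block (gm = 1), so the single block has size am = 1 → block sizes [1]
  λ = 6: one block (gm = 1), so the single block has size am = 2 → block sizes [2]

Assembling the blocks gives a Jordan form
J =
  [2, 0, 0, 0]
  [0, 5, 0, 0]
  [0, 0, 6, 1]
  [0, 0, 0, 6]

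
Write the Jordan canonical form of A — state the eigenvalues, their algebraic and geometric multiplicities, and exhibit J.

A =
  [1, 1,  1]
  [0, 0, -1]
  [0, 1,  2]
J_2(1) ⊕ J_1(1)

The characteristic polynomial is
  det(x·I − A) = x^3 - 3*x^2 + 3*x - 1 = (x - 1)^3

Eigenvalues and multiplicities (the geometric multiplicity of λ is n − rank(A − λI), which equals the number of Jordan blocks for λ):
  λ = 1: algebraic multiplicity = 3, geometric multiplicity = 2

Determining the block sizes for each eigenvalue:
  λ = 1: 2 blocks summing to 3 forces exactly one block of size 2 and the rest size 1 → block sizes [2, 1]

Assembling the blocks gives a Jordan form
J =
  [1, 1, 0]
  [0, 1, 0]
  [0, 0, 1]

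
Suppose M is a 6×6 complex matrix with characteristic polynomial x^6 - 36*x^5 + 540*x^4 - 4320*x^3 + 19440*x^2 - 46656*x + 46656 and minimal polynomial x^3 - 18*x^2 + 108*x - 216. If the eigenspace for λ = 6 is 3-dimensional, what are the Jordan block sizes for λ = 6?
Block sizes for λ = 6: [3, 2, 1]

Step 1 — from the characteristic polynomial, algebraic multiplicity of λ = 6 is 6. From dim ker(M − (6)·I) = 3, there are exactly 3 Jordan blocks for λ = 6.
Step 2 — from the minimal polynomial, the factor (x − 6)^3 tells us the largest block for λ = 6 has size 3.
Step 3 — with total size 6, 3 blocks, and largest block 3, the block sizes (in nonincreasing order) are [3, 2, 1].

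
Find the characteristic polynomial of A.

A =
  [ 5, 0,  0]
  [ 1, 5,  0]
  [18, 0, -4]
x^3 - 6*x^2 - 15*x + 100

Expanding det(x·I − A) (e.g. by cofactor expansion or by noting that A is similar to its Jordan form J, which has the same characteristic polynomial as A) gives
  χ_A(x) = x^3 - 6*x^2 - 15*x + 100
which factors as (x - 5)^2*(x + 4). The eigenvalues (with algebraic multiplicities) are λ = -4 with multiplicity 1, λ = 5 with multiplicity 2.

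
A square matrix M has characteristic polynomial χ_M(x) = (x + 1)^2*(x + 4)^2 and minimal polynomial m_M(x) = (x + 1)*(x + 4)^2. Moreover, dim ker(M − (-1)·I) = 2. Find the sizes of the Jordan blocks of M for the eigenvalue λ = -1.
Block sizes for λ = -1: [1, 1]

Step 1 — from the characteristic polynomial, algebraic multiplicity of λ = -1 is 2. From dim ker(M − (-1)·I) = 2, there are exactly 2 Jordan blocks for λ = -1.
Step 2 — from the minimal polynomial, the factor (x + 1) tells us the largest block for λ = -1 has size 1.
Step 3 — with total size 2, 2 blocks, and largest block 1, the block sizes (in nonincreasing order) are [1, 1].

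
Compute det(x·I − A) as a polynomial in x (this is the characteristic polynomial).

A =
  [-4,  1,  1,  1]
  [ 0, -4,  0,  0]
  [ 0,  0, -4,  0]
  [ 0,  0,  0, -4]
x^4 + 16*x^3 + 96*x^2 + 256*x + 256

Expanding det(x·I − A) (e.g. by cofactor expansion or by noting that A is similar to its Jordan form J, which has the same characteristic polynomial as A) gives
  χ_A(x) = x^4 + 16*x^3 + 96*x^2 + 256*x + 256
which factors as (x + 4)^4. The eigenvalues (with algebraic multiplicities) are λ = -4 with multiplicity 4.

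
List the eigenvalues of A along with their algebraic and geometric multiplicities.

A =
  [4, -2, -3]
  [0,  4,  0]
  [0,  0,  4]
λ = 4: alg = 3, geom = 2

Step 1 — factor the characteristic polynomial to read off the algebraic multiplicities:
  χ_A(x) = (x - 4)^3

Step 2 — compute geometric multiplicities via the rank-nullity identity g(λ) = n − rank(A − λI):
  rank(A − (4)·I) = 1, so dim ker(A − (4)·I) = n − 1 = 2

Summary:
  λ = 4: algebraic multiplicity = 3, geometric multiplicity = 2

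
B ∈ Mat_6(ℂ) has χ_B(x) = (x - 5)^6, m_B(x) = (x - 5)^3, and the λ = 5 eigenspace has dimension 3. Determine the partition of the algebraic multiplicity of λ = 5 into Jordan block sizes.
Block sizes for λ = 5: [3, 2, 1]

Step 1 — from the characteristic polynomial, algebraic multiplicity of λ = 5 is 6. From dim ker(B − (5)·I) = 3, there are exactly 3 Jordan blocks for λ = 5.
Step 2 — from the minimal polynomial, the factor (x − 5)^3 tells us the largest block for λ = 5 has size 3.
Step 3 — with total size 6, 3 blocks, and largest block 3, the block sizes (in nonincreasing order) are [3, 2, 1].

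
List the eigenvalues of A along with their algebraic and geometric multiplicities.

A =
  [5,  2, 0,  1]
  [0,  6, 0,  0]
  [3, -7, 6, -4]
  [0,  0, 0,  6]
λ = 5: alg = 1, geom = 1; λ = 6: alg = 3, geom = 2

Step 1 — factor the characteristic polynomial to read off the algebraic multiplicities:
  χ_A(x) = (x - 6)^3*(x - 5)

Step 2 — compute geometric multiplicities via the rank-nullity identity g(λ) = n − rank(A − λI):
  rank(A − (5)·I) = 3, so dim ker(A − (5)·I) = n − 3 = 1
  rank(A − (6)·I) = 2, so dim ker(A − (6)·I) = n − 2 = 2

Summary:
  λ = 5: algebraic multiplicity = 1, geometric multiplicity = 1
  λ = 6: algebraic multiplicity = 3, geometric multiplicity = 2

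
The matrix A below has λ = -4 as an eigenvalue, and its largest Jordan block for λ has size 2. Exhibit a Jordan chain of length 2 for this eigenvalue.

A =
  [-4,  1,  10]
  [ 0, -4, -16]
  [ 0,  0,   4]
A Jordan chain for λ = -4 of length 2:
v_1 = (1, 0, 0)ᵀ
v_2 = (0, 1, 0)ᵀ

Let N = A − (-4)·I. We want v_2 with N^2 v_2 = 0 but N^1 v_2 ≠ 0; then v_{j-1} := N · v_j for j = 2, …, 2.

Pick v_2 = (0, 1, 0)ᵀ.
Then v_1 = N · v_2 = (1, 0, 0)ᵀ.

Sanity check: (A − (-4)·I) v_1 = (0, 0, 0)ᵀ = 0. ✓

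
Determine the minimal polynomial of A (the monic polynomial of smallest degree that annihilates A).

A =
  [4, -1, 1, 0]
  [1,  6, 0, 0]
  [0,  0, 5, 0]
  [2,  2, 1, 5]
x^3 - 15*x^2 + 75*x - 125

The characteristic polynomial is χ_A(x) = (x - 5)^4, so the eigenvalues are known. The minimal polynomial is
  m_A(x) = Π_λ (x − λ)^{k_λ}
where k_λ is the size of the *largest* Jordan block for λ (equivalently, the smallest k with (A − λI)^k v = 0 for every generalised eigenvector v of λ).

  λ = 5: largest Jordan block has size 3, contributing (x − 5)^3

So m_A(x) = (x - 5)^3 = x^3 - 15*x^2 + 75*x - 125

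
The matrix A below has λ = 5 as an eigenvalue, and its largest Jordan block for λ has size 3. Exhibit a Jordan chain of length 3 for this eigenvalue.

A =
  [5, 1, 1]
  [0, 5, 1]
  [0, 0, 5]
A Jordan chain for λ = 5 of length 3:
v_1 = (1, 0, 0)ᵀ
v_2 = (1, 1, 0)ᵀ
v_3 = (0, 0, 1)ᵀ

Let N = A − (5)·I. We want v_3 with N^3 v_3 = 0 but N^2 v_3 ≠ 0; then v_{j-1} := N · v_j for j = 3, …, 2.

Pick v_3 = (0, 0, 1)ᵀ.
Then v_2 = N · v_3 = (1, 1, 0)ᵀ.
Then v_1 = N · v_2 = (1, 0, 0)ᵀ.

Sanity check: (A − (5)·I) v_1 = (0, 0, 0)ᵀ = 0. ✓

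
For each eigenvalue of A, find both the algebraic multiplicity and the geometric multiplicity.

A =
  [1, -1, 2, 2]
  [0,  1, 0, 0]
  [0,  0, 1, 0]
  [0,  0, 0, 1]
λ = 1: alg = 4, geom = 3

Step 1 — factor the characteristic polynomial to read off the algebraic multiplicities:
  χ_A(x) = (x - 1)^4

Step 2 — compute geometric multiplicities via the rank-nullity identity g(λ) = n − rank(A − λI):
  rank(A − (1)·I) = 1, so dim ker(A − (1)·I) = n − 1 = 3

Summary:
  λ = 1: algebraic multiplicity = 4, geometric multiplicity = 3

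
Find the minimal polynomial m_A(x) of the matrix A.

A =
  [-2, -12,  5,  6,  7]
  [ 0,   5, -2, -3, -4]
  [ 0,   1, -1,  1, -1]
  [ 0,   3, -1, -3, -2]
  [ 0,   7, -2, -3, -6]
x^4 + 5*x^3 + 9*x^2 + 7*x + 2

The characteristic polynomial is χ_A(x) = (x + 1)^3*(x + 2)^2, so the eigenvalues are known. The minimal polynomial is
  m_A(x) = Π_λ (x − λ)^{k_λ}
where k_λ is the size of the *largest* Jordan block for λ (equivalently, the smallest k with (A − λI)^k v = 0 for every generalised eigenvector v of λ).

  λ = -2: largest Jordan block has size 1, contributing (x + 2)
  λ = -1: largest Jordan block has size 3, contributing (x + 1)^3

So m_A(x) = (x + 1)^3*(x + 2) = x^4 + 5*x^3 + 9*x^2 + 7*x + 2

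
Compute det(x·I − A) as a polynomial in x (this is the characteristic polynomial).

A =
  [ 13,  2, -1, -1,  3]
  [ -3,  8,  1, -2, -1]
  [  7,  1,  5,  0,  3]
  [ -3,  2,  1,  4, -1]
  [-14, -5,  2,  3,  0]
x^5 - 30*x^4 + 360*x^3 - 2160*x^2 + 6480*x - 7776

Expanding det(x·I − A) (e.g. by cofactor expansion or by noting that A is similar to its Jordan form J, which has the same characteristic polynomial as A) gives
  χ_A(x) = x^5 - 30*x^4 + 360*x^3 - 2160*x^2 + 6480*x - 7776
which factors as (x - 6)^5. The eigenvalues (with algebraic multiplicities) are λ = 6 with multiplicity 5.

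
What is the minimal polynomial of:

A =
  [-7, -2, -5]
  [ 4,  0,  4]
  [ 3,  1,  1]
x^3 + 6*x^2 + 12*x + 8

The characteristic polynomial is χ_A(x) = (x + 2)^3, so the eigenvalues are known. The minimal polynomial is
  m_A(x) = Π_λ (x − λ)^{k_λ}
where k_λ is the size of the *largest* Jordan block for λ (equivalently, the smallest k with (A − λI)^k v = 0 for every generalised eigenvector v of λ).

  λ = -2: largest Jordan block has size 3, contributing (x + 2)^3

So m_A(x) = (x + 2)^3 = x^3 + 6*x^2 + 12*x + 8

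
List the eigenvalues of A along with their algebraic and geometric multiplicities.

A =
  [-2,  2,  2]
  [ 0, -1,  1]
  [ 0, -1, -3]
λ = -2: alg = 3, geom = 2

Step 1 — factor the characteristic polynomial to read off the algebraic multiplicities:
  χ_A(x) = (x + 2)^3

Step 2 — compute geometric multiplicities via the rank-nullity identity g(λ) = n − rank(A − λI):
  rank(A − (-2)·I) = 1, so dim ker(A − (-2)·I) = n − 1 = 2

Summary:
  λ = -2: algebraic multiplicity = 3, geometric multiplicity = 2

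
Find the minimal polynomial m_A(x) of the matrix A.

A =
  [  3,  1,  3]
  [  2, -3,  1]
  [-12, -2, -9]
x^3 + 9*x^2 + 27*x + 27

The characteristic polynomial is χ_A(x) = (x + 3)^3, so the eigenvalues are known. The minimal polynomial is
  m_A(x) = Π_λ (x − λ)^{k_λ}
where k_λ is the size of the *largest* Jordan block for λ (equivalently, the smallest k with (A − λI)^k v = 0 for every generalised eigenvector v of λ).

  λ = -3: largest Jordan block has size 3, contributing (x + 3)^3

So m_A(x) = (x + 3)^3 = x^3 + 9*x^2 + 27*x + 27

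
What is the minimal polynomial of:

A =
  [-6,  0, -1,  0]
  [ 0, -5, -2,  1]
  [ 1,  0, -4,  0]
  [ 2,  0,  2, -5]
x^2 + 10*x + 25

The characteristic polynomial is χ_A(x) = (x + 5)^4, so the eigenvalues are known. The minimal polynomial is
  m_A(x) = Π_λ (x − λ)^{k_λ}
where k_λ is the size of the *largest* Jordan block for λ (equivalently, the smallest k with (A − λI)^k v = 0 for every generalised eigenvector v of λ).

  λ = -5: largest Jordan block has size 2, contributing (x + 5)^2

So m_A(x) = (x + 5)^2 = x^2 + 10*x + 25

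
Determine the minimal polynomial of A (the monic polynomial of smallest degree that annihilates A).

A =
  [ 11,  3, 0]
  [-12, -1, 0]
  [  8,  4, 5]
x^2 - 10*x + 25

The characteristic polynomial is χ_A(x) = (x - 5)^3, so the eigenvalues are known. The minimal polynomial is
  m_A(x) = Π_λ (x − λ)^{k_λ}
where k_λ is the size of the *largest* Jordan block for λ (equivalently, the smallest k with (A − λI)^k v = 0 for every generalised eigenvector v of λ).

  λ = 5: largest Jordan block has size 2, contributing (x − 5)^2

So m_A(x) = (x - 5)^2 = x^2 - 10*x + 25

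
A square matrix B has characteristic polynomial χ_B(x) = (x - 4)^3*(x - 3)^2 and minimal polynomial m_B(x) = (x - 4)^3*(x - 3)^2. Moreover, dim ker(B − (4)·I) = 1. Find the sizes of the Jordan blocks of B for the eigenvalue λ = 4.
Block sizes for λ = 4: [3]

Step 1 — from the characteristic polynomial, algebraic multiplicity of λ = 4 is 3. From dim ker(B − (4)·I) = 1, there are exactly 1 Jordan blocks for λ = 4.
Step 2 — from the minimal polynomial, the factor (x − 4)^3 tells us the largest block for λ = 4 has size 3.
Step 3 — with total size 3, 1 blocks, and largest block 3, the block sizes (in nonincreasing order) are [3].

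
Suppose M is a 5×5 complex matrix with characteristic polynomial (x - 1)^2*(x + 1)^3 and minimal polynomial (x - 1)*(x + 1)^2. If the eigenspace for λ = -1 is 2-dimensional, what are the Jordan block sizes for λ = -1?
Block sizes for λ = -1: [2, 1]

Step 1 — from the characteristic polynomial, algebraic multiplicity of λ = -1 is 3. From dim ker(M − (-1)·I) = 2, there are exactly 2 Jordan blocks for λ = -1.
Step 2 — from the minimal polynomial, the factor (x + 1)^2 tells us the largest block for λ = -1 has size 2.
Step 3 — with total size 3, 2 blocks, and largest block 2, the block sizes (in nonincreasing order) are [2, 1].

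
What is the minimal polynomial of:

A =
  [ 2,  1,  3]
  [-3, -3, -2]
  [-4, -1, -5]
x^3 + 6*x^2 + 12*x + 8

The characteristic polynomial is χ_A(x) = (x + 2)^3, so the eigenvalues are known. The minimal polynomial is
  m_A(x) = Π_λ (x − λ)^{k_λ}
where k_λ is the size of the *largest* Jordan block for λ (equivalently, the smallest k with (A − λI)^k v = 0 for every generalised eigenvector v of λ).

  λ = -2: largest Jordan block has size 3, contributing (x + 2)^3

So m_A(x) = (x + 2)^3 = x^3 + 6*x^2 + 12*x + 8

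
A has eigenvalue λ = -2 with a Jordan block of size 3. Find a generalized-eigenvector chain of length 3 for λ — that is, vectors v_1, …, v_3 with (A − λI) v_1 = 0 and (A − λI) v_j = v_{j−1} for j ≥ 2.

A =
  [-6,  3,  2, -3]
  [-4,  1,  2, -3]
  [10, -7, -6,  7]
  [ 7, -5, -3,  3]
A Jordan chain for λ = -2 of length 3:
v_1 = (3, 3, -3, -3)ᵀ
v_2 = (-4, -4, 10, 7)ᵀ
v_3 = (1, 0, 0, 0)ᵀ

Let N = A − (-2)·I. We want v_3 with N^3 v_3 = 0 but N^2 v_3 ≠ 0; then v_{j-1} := N · v_j for j = 3, …, 2.

Pick v_3 = (1, 0, 0, 0)ᵀ.
Then v_2 = N · v_3 = (-4, -4, 10, 7)ᵀ.
Then v_1 = N · v_2 = (3, 3, -3, -3)ᵀ.

Sanity check: (A − (-2)·I) v_1 = (0, 0, 0, 0)ᵀ = 0. ✓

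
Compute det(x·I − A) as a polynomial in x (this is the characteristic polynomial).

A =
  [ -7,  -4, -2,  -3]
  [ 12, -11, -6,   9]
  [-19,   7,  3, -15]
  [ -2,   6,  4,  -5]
x^4 + 20*x^3 + 150*x^2 + 500*x + 625

Expanding det(x·I − A) (e.g. by cofactor expansion or by noting that A is similar to its Jordan form J, which has the same characteristic polynomial as A) gives
  χ_A(x) = x^4 + 20*x^3 + 150*x^2 + 500*x + 625
which factors as (x + 5)^4. The eigenvalues (with algebraic multiplicities) are λ = -5 with multiplicity 4.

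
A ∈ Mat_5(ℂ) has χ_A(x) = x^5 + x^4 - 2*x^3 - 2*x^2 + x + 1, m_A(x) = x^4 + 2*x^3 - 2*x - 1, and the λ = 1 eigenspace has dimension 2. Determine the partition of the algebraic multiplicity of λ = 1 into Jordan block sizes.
Block sizes for λ = 1: [1, 1]

Step 1 — from the characteristic polynomial, algebraic multiplicity of λ = 1 is 2. From dim ker(A − (1)·I) = 2, there are exactly 2 Jordan blocks for λ = 1.
Step 2 — from the minimal polynomial, the factor (x − 1) tells us the largest block for λ = 1 has size 1.
Step 3 — with total size 2, 2 blocks, and largest block 1, the block sizes (in nonincreasing order) are [1, 1].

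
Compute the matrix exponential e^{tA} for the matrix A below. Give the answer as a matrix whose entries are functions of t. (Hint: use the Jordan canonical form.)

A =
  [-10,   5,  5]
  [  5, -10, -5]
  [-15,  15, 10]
e^{tA} =
  [-1 + 2*exp(-5*t), 1 - exp(-5*t), 1 - exp(-5*t)]
  [1 - exp(-5*t), -1 + 2*exp(-5*t), -1 + exp(-5*t)]
  [-3 + 3*exp(-5*t), 3 - 3*exp(-5*t), 3 - 2*exp(-5*t)]

Strategy: write A = P · J · P⁻¹ where J is a Jordan canonical form, so e^{tA} = P · e^{tJ} · P⁻¹, and e^{tJ} can be computed block-by-block.

A has Jordan form
J =
  [-5,  0, 0]
  [ 0, -5, 0]
  [ 0,  0, 0]
(up to reordering of blocks).

Per-block formulas:
  For a 1×1 block at λ = -5: exp(t · [-5]) = [e^(-5t)].
  For a 1×1 block at λ = 0: exp(t · [0]) = [e^(0t)].

After assembling e^{tJ} and conjugating by P, we get:

e^{tA} =
  [-1 + 2*exp(-5*t), 1 - exp(-5*t), 1 - exp(-5*t)]
  [1 - exp(-5*t), -1 + 2*exp(-5*t), -1 + exp(-5*t)]
  [-3 + 3*exp(-5*t), 3 - 3*exp(-5*t), 3 - 2*exp(-5*t)]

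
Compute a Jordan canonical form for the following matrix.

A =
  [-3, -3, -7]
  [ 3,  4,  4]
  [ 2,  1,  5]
J_3(2)

The characteristic polynomial is
  det(x·I − A) = x^3 - 6*x^2 + 12*x - 8 = (x - 2)^3

Eigenvalues and multiplicities (the geometric multiplicity of λ is n − rank(A − λI), which equals the number of Jordan blocks for λ):
  λ = 2: algebraic multiplicity = 3, geometric multiplicity = 1

Determining the block sizes for each eigenvalue:
  λ = 2: one block (gm = 1), so the single block has size am = 3 → block sizes [3]

Assembling the blocks gives a Jordan form
J =
  [2, 1, 0]
  [0, 2, 1]
  [0, 0, 2]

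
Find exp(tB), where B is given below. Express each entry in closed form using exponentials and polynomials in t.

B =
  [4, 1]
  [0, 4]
e^{tB} =
  [exp(4*t), t*exp(4*t)]
  [0, exp(4*t)]

Strategy: write B = P · J · P⁻¹ where J is a Jordan canonical form, so e^{tB} = P · e^{tJ} · P⁻¹, and e^{tJ} can be computed block-by-block.

B has Jordan form
J =
  [4, 1]
  [0, 4]
(up to reordering of blocks).

Per-block formulas:
  For a 2×2 Jordan block J_2(4): exp(t · J_2(4)) = e^(4t)·(I + t·N), where N is the 2×2 nilpotent shift.

After assembling e^{tJ} and conjugating by P, we get:

e^{tB} =
  [exp(4*t), t*exp(4*t)]
  [0, exp(4*t)]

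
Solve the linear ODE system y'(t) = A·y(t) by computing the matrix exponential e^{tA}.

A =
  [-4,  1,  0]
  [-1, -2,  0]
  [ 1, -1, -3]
e^{tA} =
  [-t*exp(-3*t) + exp(-3*t), t*exp(-3*t), 0]
  [-t*exp(-3*t), t*exp(-3*t) + exp(-3*t), 0]
  [t*exp(-3*t), -t*exp(-3*t), exp(-3*t)]

Strategy: write A = P · J · P⁻¹ where J is a Jordan canonical form, so e^{tA} = P · e^{tJ} · P⁻¹, and e^{tJ} can be computed block-by-block.

A has Jordan form
J =
  [-3,  1,  0]
  [ 0, -3,  0]
  [ 0,  0, -3]
(up to reordering of blocks).

Per-block formulas:
  For a 2×2 Jordan block J_2(-3): exp(t · J_2(-3)) = e^(-3t)·(I + t·N), where N is the 2×2 nilpotent shift.
  For a 1×1 block at λ = -3: exp(t · [-3]) = [e^(-3t)].

After assembling e^{tJ} and conjugating by P, we get:

e^{tA} =
  [-t*exp(-3*t) + exp(-3*t), t*exp(-3*t), 0]
  [-t*exp(-3*t), t*exp(-3*t) + exp(-3*t), 0]
  [t*exp(-3*t), -t*exp(-3*t), exp(-3*t)]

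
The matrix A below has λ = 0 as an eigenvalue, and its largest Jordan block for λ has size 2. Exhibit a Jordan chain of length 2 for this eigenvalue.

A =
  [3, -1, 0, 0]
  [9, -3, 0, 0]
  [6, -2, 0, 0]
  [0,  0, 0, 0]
A Jordan chain for λ = 0 of length 2:
v_1 = (3, 9, 6, 0)ᵀ
v_2 = (1, 0, 0, 0)ᵀ

Let N = A − (0)·I. We want v_2 with N^2 v_2 = 0 but N^1 v_2 ≠ 0; then v_{j-1} := N · v_j for j = 2, …, 2.

Pick v_2 = (1, 0, 0, 0)ᵀ.
Then v_1 = N · v_2 = (3, 9, 6, 0)ᵀ.

Sanity check: (A − (0)·I) v_1 = (0, 0, 0, 0)ᵀ = 0. ✓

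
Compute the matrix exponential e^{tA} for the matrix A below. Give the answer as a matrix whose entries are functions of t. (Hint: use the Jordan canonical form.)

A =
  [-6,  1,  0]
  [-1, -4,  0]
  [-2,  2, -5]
e^{tA} =
  [-t*exp(-5*t) + exp(-5*t), t*exp(-5*t), 0]
  [-t*exp(-5*t), t*exp(-5*t) + exp(-5*t), 0]
  [-2*t*exp(-5*t), 2*t*exp(-5*t), exp(-5*t)]

Strategy: write A = P · J · P⁻¹ where J is a Jordan canonical form, so e^{tA} = P · e^{tJ} · P⁻¹, and e^{tJ} can be computed block-by-block.

A has Jordan form
J =
  [-5,  1,  0]
  [ 0, -5,  0]
  [ 0,  0, -5]
(up to reordering of blocks).

Per-block formulas:
  For a 1×1 block at λ = -5: exp(t · [-5]) = [e^(-5t)].
  For a 2×2 Jordan block J_2(-5): exp(t · J_2(-5)) = e^(-5t)·(I + t·N), where N is the 2×2 nilpotent shift.

After assembling e^{tJ} and conjugating by P, we get:

e^{tA} =
  [-t*exp(-5*t) + exp(-5*t), t*exp(-5*t), 0]
  [-t*exp(-5*t), t*exp(-5*t) + exp(-5*t), 0]
  [-2*t*exp(-5*t), 2*t*exp(-5*t), exp(-5*t)]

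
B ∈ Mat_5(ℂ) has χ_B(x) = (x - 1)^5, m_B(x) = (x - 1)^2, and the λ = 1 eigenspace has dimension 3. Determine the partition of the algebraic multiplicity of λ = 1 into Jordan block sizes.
Block sizes for λ = 1: [2, 2, 1]

Step 1 — from the characteristic polynomial, algebraic multiplicity of λ = 1 is 5. From dim ker(B − (1)·I) = 3, there are exactly 3 Jordan blocks for λ = 1.
Step 2 — from the minimal polynomial, the factor (x − 1)^2 tells us the largest block for λ = 1 has size 2.
Step 3 — with total size 5, 3 blocks, and largest block 2, the block sizes (in nonincreasing order) are [2, 2, 1].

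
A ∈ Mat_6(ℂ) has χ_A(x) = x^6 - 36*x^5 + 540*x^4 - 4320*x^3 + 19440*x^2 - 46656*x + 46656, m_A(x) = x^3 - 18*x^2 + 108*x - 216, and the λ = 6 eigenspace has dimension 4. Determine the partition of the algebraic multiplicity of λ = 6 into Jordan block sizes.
Block sizes for λ = 6: [3, 1, 1, 1]

Step 1 — from the characteristic polynomial, algebraic multiplicity of λ = 6 is 6. From dim ker(A − (6)·I) = 4, there are exactly 4 Jordan blocks for λ = 6.
Step 2 — from the minimal polynomial, the factor (x − 6)^3 tells us the largest block for λ = 6 has size 3.
Step 3 — with total size 6, 4 blocks, and largest block 3, the block sizes (in nonincreasing order) are [3, 1, 1, 1].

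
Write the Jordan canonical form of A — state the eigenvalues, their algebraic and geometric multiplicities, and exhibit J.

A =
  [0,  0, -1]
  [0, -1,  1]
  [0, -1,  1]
J_3(0)

The characteristic polynomial is
  det(x·I − A) = x^3

Eigenvalues and multiplicities (the geometric multiplicity of λ is n − rank(A − λI), which equals the number of Jordan blocks for λ):
  λ = 0: algebraic multiplicity = 3, geometric multiplicity = 1

Determining the block sizes for each eigenvalue:
  λ = 0: one block (gm = 1), so the single block has size am = 3 → block sizes [3]

Assembling the blocks gives a Jordan form
J =
  [0, 1, 0]
  [0, 0, 1]
  [0, 0, 0]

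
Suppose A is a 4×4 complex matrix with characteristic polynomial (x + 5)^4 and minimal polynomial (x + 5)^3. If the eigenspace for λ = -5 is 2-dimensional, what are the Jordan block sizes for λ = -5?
Block sizes for λ = -5: [3, 1]

Step 1 — from the characteristic polynomial, algebraic multiplicity of λ = -5 is 4. From dim ker(A − (-5)·I) = 2, there are exactly 2 Jordan blocks for λ = -5.
Step 2 — from the minimal polynomial, the factor (x + 5)^3 tells us the largest block for λ = -5 has size 3.
Step 3 — with total size 4, 2 blocks, and largest block 3, the block sizes (in nonincreasing order) are [3, 1].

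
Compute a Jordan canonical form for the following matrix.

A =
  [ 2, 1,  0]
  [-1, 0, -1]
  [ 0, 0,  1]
J_3(1)

The characteristic polynomial is
  det(x·I − A) = x^3 - 3*x^2 + 3*x - 1 = (x - 1)^3

Eigenvalues and multiplicities (the geometric multiplicity of λ is n − rank(A − λI), which equals the number of Jordan blocks for λ):
  λ = 1: algebraic multiplicity = 3, geometric multiplicity = 1

Determining the block sizes for each eigenvalue:
  λ = 1: one block (gm = 1), so the single block has size am = 3 → block sizes [3]

Assembling the blocks gives a Jordan form
J =
  [1, 1, 0]
  [0, 1, 1]
  [0, 0, 1]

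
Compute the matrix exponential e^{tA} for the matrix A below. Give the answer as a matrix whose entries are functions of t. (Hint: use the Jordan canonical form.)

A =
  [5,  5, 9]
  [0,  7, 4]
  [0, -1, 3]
e^{tA} =
  [exp(5*t), t^2*exp(5*t)/2 + 5*t*exp(5*t), t^2*exp(5*t) + 9*t*exp(5*t)]
  [0, 2*t*exp(5*t) + exp(5*t), 4*t*exp(5*t)]
  [0, -t*exp(5*t), -2*t*exp(5*t) + exp(5*t)]

Strategy: write A = P · J · P⁻¹ where J is a Jordan canonical form, so e^{tA} = P · e^{tJ} · P⁻¹, and e^{tJ} can be computed block-by-block.

A has Jordan form
J =
  [5, 1, 0]
  [0, 5, 1]
  [0, 0, 5]
(up to reordering of blocks).

Per-block formulas:
  For a 3×3 Jordan block J_3(5): exp(t · J_3(5)) = e^(5t)·(I + t·N + (t^2/2)·N^2), where N is the 3×3 nilpotent shift.

After assembling e^{tJ} and conjugating by P, we get:

e^{tA} =
  [exp(5*t), t^2*exp(5*t)/2 + 5*t*exp(5*t), t^2*exp(5*t) + 9*t*exp(5*t)]
  [0, 2*t*exp(5*t) + exp(5*t), 4*t*exp(5*t)]
  [0, -t*exp(5*t), -2*t*exp(5*t) + exp(5*t)]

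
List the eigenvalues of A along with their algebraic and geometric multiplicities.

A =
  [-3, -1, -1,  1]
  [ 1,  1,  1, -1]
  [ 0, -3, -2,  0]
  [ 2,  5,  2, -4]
λ = -2: alg = 4, geom = 2

Step 1 — factor the characteristic polynomial to read off the algebraic multiplicities:
  χ_A(x) = (x + 2)^4

Step 2 — compute geometric multiplicities via the rank-nullity identity g(λ) = n − rank(A − λI):
  rank(A − (-2)·I) = 2, so dim ker(A − (-2)·I) = n − 2 = 2

Summary:
  λ = -2: algebraic multiplicity = 4, geometric multiplicity = 2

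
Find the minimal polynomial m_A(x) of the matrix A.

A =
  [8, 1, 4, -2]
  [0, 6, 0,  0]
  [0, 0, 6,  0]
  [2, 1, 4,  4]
x^2 - 12*x + 36

The characteristic polynomial is χ_A(x) = (x - 6)^4, so the eigenvalues are known. The minimal polynomial is
  m_A(x) = Π_λ (x − λ)^{k_λ}
where k_λ is the size of the *largest* Jordan block for λ (equivalently, the smallest k with (A − λI)^k v = 0 for every generalised eigenvector v of λ).

  λ = 6: largest Jordan block has size 2, contributing (x − 6)^2

So m_A(x) = (x - 6)^2 = x^2 - 12*x + 36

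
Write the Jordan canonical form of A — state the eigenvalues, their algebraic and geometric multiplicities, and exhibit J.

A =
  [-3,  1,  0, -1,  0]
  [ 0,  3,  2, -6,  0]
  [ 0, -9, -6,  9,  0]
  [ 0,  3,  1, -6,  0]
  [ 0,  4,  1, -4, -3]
J_3(-3) ⊕ J_1(-3) ⊕ J_1(-3)

The characteristic polynomial is
  det(x·I − A) = x^5 + 15*x^4 + 90*x^3 + 270*x^2 + 405*x + 243 = (x + 3)^5

Eigenvalues and multiplicities (the geometric multiplicity of λ is n − rank(A − λI), which equals the number of Jordan blocks for λ):
  λ = -3: algebraic multiplicity = 5, geometric multiplicity = 3

Determining the block sizes for each eigenvalue:
  λ = -3: with am = 5 and gm = 3, the partition is not yet determined (e.g. several partitions of 5 into 3 parts exist). Let N = A − (-3)·I. Computing rank(N^1) = 2, rank(N^2) = 1, rank(N^3) = 0; the number of blocks of size ≥ j is rank(N^{j−1}) − rank(N^j), giving [3, 1, 1]. So we have 1 block(s) of size 3, 2 block(s) of size 1 → block sizes [3, 1, 1]

Assembling the blocks gives a Jordan form
J =
  [-3,  1,  0,  0,  0]
  [ 0, -3,  1,  0,  0]
  [ 0,  0, -3,  0,  0]
  [ 0,  0,  0, -3,  0]
  [ 0,  0,  0,  0, -3]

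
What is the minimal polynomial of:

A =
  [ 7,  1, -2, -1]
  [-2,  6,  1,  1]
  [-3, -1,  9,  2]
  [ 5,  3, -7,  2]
x^2 - 12*x + 36

The characteristic polynomial is χ_A(x) = (x - 6)^4, so the eigenvalues are known. The minimal polynomial is
  m_A(x) = Π_λ (x − λ)^{k_λ}
where k_λ is the size of the *largest* Jordan block for λ (equivalently, the smallest k with (A − λI)^k v = 0 for every generalised eigenvector v of λ).

  λ = 6: largest Jordan block has size 2, contributing (x − 6)^2

So m_A(x) = (x - 6)^2 = x^2 - 12*x + 36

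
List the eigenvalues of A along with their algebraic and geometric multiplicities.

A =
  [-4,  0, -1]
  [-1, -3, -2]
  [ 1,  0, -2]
λ = -3: alg = 3, geom = 1

Step 1 — factor the characteristic polynomial to read off the algebraic multiplicities:
  χ_A(x) = (x + 3)^3

Step 2 — compute geometric multiplicities via the rank-nullity identity g(λ) = n − rank(A − λI):
  rank(A − (-3)·I) = 2, so dim ker(A − (-3)·I) = n − 2 = 1

Summary:
  λ = -3: algebraic multiplicity = 3, geometric multiplicity = 1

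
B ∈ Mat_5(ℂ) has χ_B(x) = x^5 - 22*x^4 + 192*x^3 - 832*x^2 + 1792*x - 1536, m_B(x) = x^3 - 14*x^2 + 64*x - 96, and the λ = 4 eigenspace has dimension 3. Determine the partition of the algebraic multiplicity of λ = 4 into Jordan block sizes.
Block sizes for λ = 4: [2, 1, 1]

Step 1 — from the characteristic polynomial, algebraic multiplicity of λ = 4 is 4. From dim ker(B − (4)·I) = 3, there are exactly 3 Jordan blocks for λ = 4.
Step 2 — from the minimal polynomial, the factor (x − 4)^2 tells us the largest block for λ = 4 has size 2.
Step 3 — with total size 4, 3 blocks, and largest block 2, the block sizes (in nonincreasing order) are [2, 1, 1].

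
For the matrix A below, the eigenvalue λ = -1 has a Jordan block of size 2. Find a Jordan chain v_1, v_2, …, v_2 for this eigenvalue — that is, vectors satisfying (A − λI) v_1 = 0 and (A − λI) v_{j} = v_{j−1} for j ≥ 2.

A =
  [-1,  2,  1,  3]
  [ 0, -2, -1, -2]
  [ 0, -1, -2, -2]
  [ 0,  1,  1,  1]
A Jordan chain for λ = -1 of length 2:
v_1 = (2, -1, -1, 1)ᵀ
v_2 = (0, 1, 0, 0)ᵀ

Let N = A − (-1)·I. We want v_2 with N^2 v_2 = 0 but N^1 v_2 ≠ 0; then v_{j-1} := N · v_j for j = 2, …, 2.

Pick v_2 = (0, 1, 0, 0)ᵀ.
Then v_1 = N · v_2 = (2, -1, -1, 1)ᵀ.

Sanity check: (A − (-1)·I) v_1 = (0, 0, 0, 0)ᵀ = 0. ✓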